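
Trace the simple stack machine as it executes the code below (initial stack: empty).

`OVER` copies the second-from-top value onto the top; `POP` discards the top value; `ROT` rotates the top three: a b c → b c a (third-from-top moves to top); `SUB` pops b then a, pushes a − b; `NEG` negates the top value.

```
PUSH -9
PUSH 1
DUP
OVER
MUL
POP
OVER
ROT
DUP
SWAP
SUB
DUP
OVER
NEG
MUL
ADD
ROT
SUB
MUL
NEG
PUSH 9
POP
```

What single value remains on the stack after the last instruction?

PUSH -9  [-9]
PUSH 1   [-9, 1]
DUP      [-9, 1, 1]
OVER     [-9, 1, 1, 1]
MUL      [-9, 1, 1]
POP      [-9, 1]
OVER     [-9, 1, -9]
ROT      [1, -9, -9]
DUP      [1, -9, -9, -9]
SWAP     [1, -9, -9, -9]
SUB      [1, -9, 0]
DUP      [1, -9, 0, 0]
OVER     [1, -9, 0, 0, 0]
NEG      [1, -9, 0, 0, 0]
MUL      [1, -9, 0, 0]
ADD      [1, -9, 0]
ROT      [-9, 0, 1]
SUB      [-9, -1]
MUL      [9]
NEG      [-9]
PUSH 9   [-9, 9]
POP      [-9]

-9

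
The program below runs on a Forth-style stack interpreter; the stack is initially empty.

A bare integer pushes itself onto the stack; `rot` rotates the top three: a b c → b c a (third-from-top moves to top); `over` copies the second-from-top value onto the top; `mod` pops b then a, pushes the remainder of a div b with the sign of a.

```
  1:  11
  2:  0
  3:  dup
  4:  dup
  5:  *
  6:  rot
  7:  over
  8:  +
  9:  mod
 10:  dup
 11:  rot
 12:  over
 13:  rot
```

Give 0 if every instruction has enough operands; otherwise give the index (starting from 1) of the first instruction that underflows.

0

11   : [11]
0    : [11, 0]
dup  : [11, 0, 0]
dup  : [11, 0, 0, 0]
*    : [11, 0, 0]
rot  : [0, 0, 11]
over : [0, 0, 11, 0]
+    : [0, 0, 11]
mod  : [0, 0]
dup  : [0, 0, 0]
rot  : [0, 0, 0]
over : [0, 0, 0, 0]
rot  : [0, 0, 0, 0]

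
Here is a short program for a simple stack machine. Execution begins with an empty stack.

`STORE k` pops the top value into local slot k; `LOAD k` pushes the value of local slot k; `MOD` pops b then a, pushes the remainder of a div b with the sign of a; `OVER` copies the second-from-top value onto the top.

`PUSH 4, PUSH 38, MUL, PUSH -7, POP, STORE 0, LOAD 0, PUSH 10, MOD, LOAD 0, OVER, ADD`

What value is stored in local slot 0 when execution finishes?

152

PUSH 4   [4]
PUSH 38  [4, 38]
MUL      [152]
PUSH -7  [152, -7]
POP      [152]
STORE 0  []
LOAD 0   [152]
PUSH 10  [152, 10]
MOD      [2]
LOAD 0   [2, 152]
OVER     [2, 152, 2]
ADD      [2, 154]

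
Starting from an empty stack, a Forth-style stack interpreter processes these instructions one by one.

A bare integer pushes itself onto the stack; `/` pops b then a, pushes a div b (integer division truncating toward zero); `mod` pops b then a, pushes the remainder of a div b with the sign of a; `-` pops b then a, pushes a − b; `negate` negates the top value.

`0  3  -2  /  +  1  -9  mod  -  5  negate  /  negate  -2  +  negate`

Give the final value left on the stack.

2

0      -> 0
3      -> 0 3
-2     -> 0 3 -2
/      -> 0 -1
+      -> -1
1      -> -1 1
-9     -> -1 1 -9
mod    -> -1 1
-      -> -2
5      -> -2 5
negate -> -2 -5
/      -> 0
negate -> 0
-2     -> 0 -2
+      -> -2
negate -> 2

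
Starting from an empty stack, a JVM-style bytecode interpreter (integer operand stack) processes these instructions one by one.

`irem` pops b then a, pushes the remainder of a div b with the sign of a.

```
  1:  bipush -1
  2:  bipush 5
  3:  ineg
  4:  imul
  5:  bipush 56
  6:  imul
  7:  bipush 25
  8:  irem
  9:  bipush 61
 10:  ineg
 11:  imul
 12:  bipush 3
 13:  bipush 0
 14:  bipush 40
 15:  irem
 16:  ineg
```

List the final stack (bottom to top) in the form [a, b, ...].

[-305, 3, 0]

bipush -1 -> [-1]
bipush 5  -> [-1, 5]
ineg      -> [-1, -5]
imul      -> [5]
bipush 56 -> [5, 56]
imul      -> [280]
bipush 25 -> [280, 25]
irem      -> [5]
bipush 61 -> [5, 61]
ineg      -> [5, -61]
imul      -> [-305]
bipush 3  -> [-305, 3]
bipush 0  -> [-305, 3, 0]
bipush 40 -> [-305, 3, 0, 40]
irem      -> [-305, 3, 0]
ineg      -> [-305, 3, 0]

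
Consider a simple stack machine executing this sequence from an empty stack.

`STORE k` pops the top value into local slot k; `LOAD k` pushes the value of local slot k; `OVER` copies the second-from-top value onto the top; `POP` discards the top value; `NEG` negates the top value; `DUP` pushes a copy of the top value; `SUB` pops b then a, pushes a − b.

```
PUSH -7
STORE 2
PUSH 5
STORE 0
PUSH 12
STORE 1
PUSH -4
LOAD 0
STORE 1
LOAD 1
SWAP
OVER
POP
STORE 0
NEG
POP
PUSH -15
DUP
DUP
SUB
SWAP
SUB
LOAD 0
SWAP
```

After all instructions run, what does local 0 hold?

-4

PUSH -7  : -7
STORE 2  : (empty)
PUSH 5   : 5
STORE 0  : (empty)
PUSH 12  : 12
STORE 1  : (empty)
PUSH -4  : -4
LOAD 0   : -4 5
STORE 1  : -4
LOAD 1   : -4 5
SWAP     : 5 -4
OVER     : 5 -4 5
POP      : 5 -4
STORE 0  : 5
NEG      : -5
POP      : (empty)
PUSH -15 : -15
DUP      : -15 -15
DUP      : -15 -15 -15
SUB      : -15 0
SWAP     : 0 -15
SUB      : 15
LOAD 0   : 15 -4
SWAP     : -4 15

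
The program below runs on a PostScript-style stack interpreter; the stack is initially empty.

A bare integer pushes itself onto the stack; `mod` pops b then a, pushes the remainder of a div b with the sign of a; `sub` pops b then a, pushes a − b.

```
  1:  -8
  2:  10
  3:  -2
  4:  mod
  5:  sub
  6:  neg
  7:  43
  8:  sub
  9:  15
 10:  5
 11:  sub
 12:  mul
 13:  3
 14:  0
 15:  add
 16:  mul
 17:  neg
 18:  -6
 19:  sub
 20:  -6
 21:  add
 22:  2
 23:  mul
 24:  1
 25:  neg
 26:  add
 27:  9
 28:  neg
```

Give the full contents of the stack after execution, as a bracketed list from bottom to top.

[2099, -9]

-8  : -8
10  : -8 10
-2  : -8 10 -2
mod : -8 0
sub : -8
neg : 8
43  : 8 43
sub : -35
15  : -35 15
5   : -35 15 5
sub : -35 10
mul : -350
3   : -350 3
0   : -350 3 0
add : -350 3
mul : -1050
neg : 1050
-6  : 1050 -6
sub : 1056
-6  : 1056 -6
add : 1050
2   : 1050 2
mul : 2100
1   : 2100 1
neg : 2100 -1
add : 2099
9   : 2099 9
neg : 2099 -9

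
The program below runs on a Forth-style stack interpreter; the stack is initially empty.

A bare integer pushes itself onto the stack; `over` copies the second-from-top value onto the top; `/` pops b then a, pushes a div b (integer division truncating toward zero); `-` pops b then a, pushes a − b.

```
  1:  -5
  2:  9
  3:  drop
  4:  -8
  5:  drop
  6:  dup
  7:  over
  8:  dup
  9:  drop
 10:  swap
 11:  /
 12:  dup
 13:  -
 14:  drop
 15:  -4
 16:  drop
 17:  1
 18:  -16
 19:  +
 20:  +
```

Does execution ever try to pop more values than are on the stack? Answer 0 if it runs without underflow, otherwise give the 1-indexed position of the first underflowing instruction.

-5   -> -5
9    -> -5 9
drop -> -5
-8   -> -5 -8
drop -> -5
dup  -> -5 -5
over -> -5 -5 -5
dup  -> -5 -5 -5 -5
drop -> -5 -5 -5
swap -> -5 -5 -5
/    -> -5 1
dup  -> -5 1 1
-    -> -5 0
drop -> -5
-4   -> -5 -4
drop -> -5
1    -> -5 1
-16  -> -5 1 -16
+    -> -5 -15
+    -> -20

0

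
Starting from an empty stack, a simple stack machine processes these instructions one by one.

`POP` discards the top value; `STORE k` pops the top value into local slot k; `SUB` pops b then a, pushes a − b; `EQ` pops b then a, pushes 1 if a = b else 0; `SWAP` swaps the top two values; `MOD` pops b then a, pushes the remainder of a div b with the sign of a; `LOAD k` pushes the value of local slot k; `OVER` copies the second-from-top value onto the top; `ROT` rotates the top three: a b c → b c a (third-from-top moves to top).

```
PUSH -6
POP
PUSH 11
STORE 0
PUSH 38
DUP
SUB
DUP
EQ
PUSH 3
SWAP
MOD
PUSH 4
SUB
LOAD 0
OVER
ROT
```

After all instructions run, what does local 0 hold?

PUSH -6  -6
POP      (empty)
PUSH 11  11
STORE 0  (empty)
PUSH 38  38
DUP      38 38
SUB      0
DUP      0 0
EQ       1
PUSH 3   1 3
SWAP     3 1
MOD      0
PUSH 4   0 4
SUB      -4
LOAD 0   -4 11
OVER     -4 11 -4
ROT      11 -4 -4

11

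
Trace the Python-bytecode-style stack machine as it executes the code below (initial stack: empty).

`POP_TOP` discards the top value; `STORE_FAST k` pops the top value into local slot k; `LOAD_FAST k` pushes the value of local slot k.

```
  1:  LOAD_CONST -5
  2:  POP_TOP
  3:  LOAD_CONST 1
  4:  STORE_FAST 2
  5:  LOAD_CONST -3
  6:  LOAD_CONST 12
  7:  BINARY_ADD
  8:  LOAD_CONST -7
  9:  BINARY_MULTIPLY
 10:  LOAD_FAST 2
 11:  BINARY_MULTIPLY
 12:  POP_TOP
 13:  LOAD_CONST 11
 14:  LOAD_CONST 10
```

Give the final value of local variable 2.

1

LOAD_CONST -5   -> [-5]
POP_TOP         -> []
LOAD_CONST 1    -> [1]
STORE_FAST 2    -> []
LOAD_CONST -3   -> [-3]
LOAD_CONST 12   -> [-3, 12]
BINARY_ADD      -> [9]
LOAD_CONST -7   -> [9, -7]
BINARY_MULTIPLY -> [-63]
LOAD_FAST 2     -> [-63, 1]
BINARY_MULTIPLY -> [-63]
POP_TOP         -> []
LOAD_CONST 11   -> [11]
LOAD_CONST 10   -> [11, 10]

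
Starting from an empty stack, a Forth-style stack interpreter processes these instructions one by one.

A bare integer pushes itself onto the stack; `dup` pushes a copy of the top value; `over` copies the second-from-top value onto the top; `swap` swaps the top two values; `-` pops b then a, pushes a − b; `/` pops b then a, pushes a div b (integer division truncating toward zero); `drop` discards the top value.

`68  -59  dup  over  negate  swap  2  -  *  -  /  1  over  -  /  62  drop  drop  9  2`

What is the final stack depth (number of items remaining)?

68      68
-59     68 -59
dup     68 -59 -59
over    68 -59 -59 -59
negate  68 -59 -59 59
swap    68 -59 59 -59
2       68 -59 59 -59 2
-       68 -59 59 -61
*       68 -59 -3599
-       68 3540
/       0
1       0 1
over    0 1 0
-       0 1
/       0
62      0 62
drop    0
drop    (empty)
9       9
2       9 2

2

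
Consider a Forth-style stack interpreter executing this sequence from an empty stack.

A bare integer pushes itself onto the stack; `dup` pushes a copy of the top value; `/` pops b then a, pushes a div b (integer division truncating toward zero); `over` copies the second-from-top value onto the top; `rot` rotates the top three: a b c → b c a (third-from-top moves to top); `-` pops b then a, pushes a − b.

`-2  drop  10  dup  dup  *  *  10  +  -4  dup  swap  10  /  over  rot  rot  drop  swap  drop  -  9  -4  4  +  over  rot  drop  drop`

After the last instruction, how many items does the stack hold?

2

-2    [-2]
drop  []
10    [10]
dup   [10, 10]
dup   [10, 10, 10]
*     [10, 100]
*     [1000]
10    [1000, 10]
+     [1010]
-4    [1010, -4]
dup   [1010, -4, -4]
swap  [1010, -4, -4]
10    [1010, -4, -4, 10]
/     [1010, -4, 0]
over  [1010, -4, 0, -4]
rot   [1010, 0, -4, -4]
rot   [1010, -4, -4, 0]
drop  [1010, -4, -4]
swap  [1010, -4, -4]
drop  [1010, -4]
-     [1014]
9     [1014, 9]
-4    [1014, 9, -4]
4     [1014, 9, -4, 4]
+     [1014, 9, 0]
over  [1014, 9, 0, 9]
rot   [1014, 0, 9, 9]
drop  [1014, 0, 9]
drop  [1014, 0]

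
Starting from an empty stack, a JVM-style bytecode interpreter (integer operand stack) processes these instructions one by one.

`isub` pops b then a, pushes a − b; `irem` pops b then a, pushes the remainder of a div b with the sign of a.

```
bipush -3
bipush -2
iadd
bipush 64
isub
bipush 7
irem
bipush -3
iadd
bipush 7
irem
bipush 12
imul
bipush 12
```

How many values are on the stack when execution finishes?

2

bipush -3  -3
bipush -2  -3 -2
iadd       -5
bipush 64  -5 64
isub       -69
bipush 7   -69 7
irem       -6
bipush -3  -6 -3
iadd       -9
bipush 7   -9 7
irem       -2
bipush 12  -2 12
imul       -24
bipush 12  -24 12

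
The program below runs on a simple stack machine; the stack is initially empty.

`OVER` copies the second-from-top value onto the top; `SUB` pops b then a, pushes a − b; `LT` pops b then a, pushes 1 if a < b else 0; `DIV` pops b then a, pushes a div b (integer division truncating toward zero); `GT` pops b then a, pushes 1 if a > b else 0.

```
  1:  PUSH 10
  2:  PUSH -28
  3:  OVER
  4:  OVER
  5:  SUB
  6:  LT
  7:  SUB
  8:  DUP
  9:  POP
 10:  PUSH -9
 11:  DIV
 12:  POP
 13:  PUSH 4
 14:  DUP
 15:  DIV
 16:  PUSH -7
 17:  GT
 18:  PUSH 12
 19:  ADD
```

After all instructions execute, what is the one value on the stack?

PUSH 10   [10]
PUSH -28  [10, -28]
OVER      [10, -28, 10]
OVER      [10, -28, 10, -28]
SUB       [10, -28, 38]
LT        [10, 1]
SUB       [9]
DUP       [9, 9]
POP       [9]
PUSH -9   [9, -9]
DIV       [-1]
POP       []
PUSH 4    [4]
DUP       [4, 4]
DIV       [1]
PUSH -7   [1, -7]
GT        [1]
PUSH 12   [1, 12]
ADD       [13]

13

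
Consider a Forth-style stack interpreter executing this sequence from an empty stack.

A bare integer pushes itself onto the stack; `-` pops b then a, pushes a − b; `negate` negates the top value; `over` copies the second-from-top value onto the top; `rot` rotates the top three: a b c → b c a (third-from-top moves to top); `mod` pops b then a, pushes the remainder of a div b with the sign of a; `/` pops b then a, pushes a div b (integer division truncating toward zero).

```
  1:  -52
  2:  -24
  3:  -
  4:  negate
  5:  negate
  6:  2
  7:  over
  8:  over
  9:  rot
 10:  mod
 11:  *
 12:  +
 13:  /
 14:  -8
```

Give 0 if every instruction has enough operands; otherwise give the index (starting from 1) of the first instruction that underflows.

13

-52    -> [-52]
-24    -> [-52, -24]
-      -> [-28]
negate -> [28]
negate -> [-28]
2      -> [-28, 2]
over   -> [-28, 2, -28]
over   -> [-28, 2, -28, 2]
rot    -> [-28, -28, 2, 2]
mod    -> [-28, -28, 0]
*      -> [-28, 0]
+      -> [-28]
/  — needs 2 operands, stack has 1 → underflow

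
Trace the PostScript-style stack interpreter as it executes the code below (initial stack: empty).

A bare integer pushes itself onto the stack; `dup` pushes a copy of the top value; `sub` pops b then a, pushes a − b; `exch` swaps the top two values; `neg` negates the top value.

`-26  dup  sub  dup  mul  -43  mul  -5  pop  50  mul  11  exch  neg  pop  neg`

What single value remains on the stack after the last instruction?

-11

-26  → [-26]
dup  → [-26, -26]
sub  → [0]
dup  → [0, 0]
mul  → [0]
-43  → [0, -43]
mul  → [0]
-5   → [0, -5]
pop  → [0]
50   → [0, 50]
mul  → [0]
11   → [0, 11]
exch → [11, 0]
neg  → [11, 0]
pop  → [11]
neg  → [-11]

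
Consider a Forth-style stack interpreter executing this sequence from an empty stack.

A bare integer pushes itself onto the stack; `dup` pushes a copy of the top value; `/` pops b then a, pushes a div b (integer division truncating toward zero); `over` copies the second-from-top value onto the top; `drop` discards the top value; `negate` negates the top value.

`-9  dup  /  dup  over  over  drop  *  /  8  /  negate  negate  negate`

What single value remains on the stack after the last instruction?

0

-9      [-9]
dup     [-9, -9]
/       [1]
dup     [1, 1]
over    [1, 1, 1]
over    [1, 1, 1, 1]
drop    [1, 1, 1]
*       [1, 1]
/       [1]
8       [1, 8]
/       [0]
negate  [0]
negate  [0]
negate  [0]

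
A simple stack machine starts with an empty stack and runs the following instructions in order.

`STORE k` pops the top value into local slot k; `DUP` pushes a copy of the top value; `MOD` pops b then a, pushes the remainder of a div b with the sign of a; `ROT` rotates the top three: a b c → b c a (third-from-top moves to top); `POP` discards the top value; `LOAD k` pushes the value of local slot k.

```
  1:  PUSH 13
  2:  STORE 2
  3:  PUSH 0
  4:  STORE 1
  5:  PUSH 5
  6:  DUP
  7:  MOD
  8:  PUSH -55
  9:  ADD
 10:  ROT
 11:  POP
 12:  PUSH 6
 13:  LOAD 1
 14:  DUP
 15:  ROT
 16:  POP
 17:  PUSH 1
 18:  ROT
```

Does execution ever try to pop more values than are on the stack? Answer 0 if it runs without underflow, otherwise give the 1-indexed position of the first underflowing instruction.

PUSH 13  → 13
STORE 2  → (empty)
PUSH 0   → 0
STORE 1  → (empty)
PUSH 5   → 5
DUP      → 5 5
MOD      → 0
PUSH -55 → 0 -55
ADD      → -55
ROT  — needs 3 operands, stack has 1 → underflow

10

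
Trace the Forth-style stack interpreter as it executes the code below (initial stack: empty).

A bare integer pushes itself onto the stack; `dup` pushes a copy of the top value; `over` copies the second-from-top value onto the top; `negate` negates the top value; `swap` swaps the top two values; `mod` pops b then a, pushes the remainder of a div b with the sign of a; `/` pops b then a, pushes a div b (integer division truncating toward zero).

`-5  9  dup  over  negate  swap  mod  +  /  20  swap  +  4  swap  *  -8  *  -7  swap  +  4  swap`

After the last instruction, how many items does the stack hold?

-5     -> -5
9      -> -5 9
dup    -> -5 9 9
over   -> -5 9 9 9
negate -> -5 9 9 -9
swap   -> -5 9 -9 9
mod    -> -5 9 0
+      -> -5 9
/      -> 0
20     -> 0 20
swap   -> 20 0
+      -> 20
4      -> 20 4
swap   -> 4 20
*      -> 80
-8     -> 80 -8
*      -> -640
-7     -> -640 -7
swap   -> -7 -640
+      -> -647
4      -> -647 4
swap   -> 4 -647

2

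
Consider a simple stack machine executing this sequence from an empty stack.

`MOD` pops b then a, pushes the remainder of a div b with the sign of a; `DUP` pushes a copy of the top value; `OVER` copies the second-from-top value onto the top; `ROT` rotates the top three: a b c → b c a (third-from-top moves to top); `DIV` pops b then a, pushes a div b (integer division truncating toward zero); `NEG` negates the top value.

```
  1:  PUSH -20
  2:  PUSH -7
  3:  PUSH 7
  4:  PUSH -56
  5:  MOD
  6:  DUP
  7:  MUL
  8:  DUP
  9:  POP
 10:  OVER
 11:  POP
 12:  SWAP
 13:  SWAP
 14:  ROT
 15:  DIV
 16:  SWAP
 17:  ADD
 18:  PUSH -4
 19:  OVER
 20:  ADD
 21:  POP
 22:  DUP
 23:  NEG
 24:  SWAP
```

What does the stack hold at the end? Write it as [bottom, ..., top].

PUSH -20 → -20
PUSH -7  → -20 -7
PUSH 7   → -20 -7 7
PUSH -56 → -20 -7 7 -56
MOD      → -20 -7 7
DUP      → -20 -7 7 7
MUL      → -20 -7 49
DUP      → -20 -7 49 49
POP      → -20 -7 49
OVER     → -20 -7 49 -7
POP      → -20 -7 49
SWAP     → -20 49 -7
SWAP     → -20 -7 49
ROT      → -7 49 -20
DIV      → -7 -2
SWAP     → -2 -7
ADD      → -9
PUSH -4  → -9 -4
OVER     → -9 -4 -9
ADD      → -9 -13
POP      → -9
DUP      → -9 -9
NEG      → -9 9
SWAP     → 9 -9

[9, -9]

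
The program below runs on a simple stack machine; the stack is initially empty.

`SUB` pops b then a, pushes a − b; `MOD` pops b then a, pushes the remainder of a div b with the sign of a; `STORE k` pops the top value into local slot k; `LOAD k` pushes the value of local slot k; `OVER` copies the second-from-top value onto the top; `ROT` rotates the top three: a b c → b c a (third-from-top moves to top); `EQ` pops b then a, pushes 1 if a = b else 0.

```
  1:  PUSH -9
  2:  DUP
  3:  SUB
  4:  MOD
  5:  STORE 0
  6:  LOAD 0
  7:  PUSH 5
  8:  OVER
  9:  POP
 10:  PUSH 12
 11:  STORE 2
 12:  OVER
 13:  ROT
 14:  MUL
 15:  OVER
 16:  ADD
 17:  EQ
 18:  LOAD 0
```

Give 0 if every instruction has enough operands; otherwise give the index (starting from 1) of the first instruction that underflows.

PUSH -9 : [-9]
DUP     : [-9, -9]
SUB     : [0]
MOD  — needs 2 operands, stack has 1 → underflow

4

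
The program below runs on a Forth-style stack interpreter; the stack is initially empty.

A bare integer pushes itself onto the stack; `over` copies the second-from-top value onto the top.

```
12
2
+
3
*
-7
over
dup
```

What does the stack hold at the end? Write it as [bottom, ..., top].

[42, -7, 42, 42]

12   -> [12]
2    -> [12, 2]
+    -> [14]
3    -> [14, 3]
*    -> [42]
-7   -> [42, -7]
over -> [42, -7, 42]
dup  -> [42, -7, 42, 42]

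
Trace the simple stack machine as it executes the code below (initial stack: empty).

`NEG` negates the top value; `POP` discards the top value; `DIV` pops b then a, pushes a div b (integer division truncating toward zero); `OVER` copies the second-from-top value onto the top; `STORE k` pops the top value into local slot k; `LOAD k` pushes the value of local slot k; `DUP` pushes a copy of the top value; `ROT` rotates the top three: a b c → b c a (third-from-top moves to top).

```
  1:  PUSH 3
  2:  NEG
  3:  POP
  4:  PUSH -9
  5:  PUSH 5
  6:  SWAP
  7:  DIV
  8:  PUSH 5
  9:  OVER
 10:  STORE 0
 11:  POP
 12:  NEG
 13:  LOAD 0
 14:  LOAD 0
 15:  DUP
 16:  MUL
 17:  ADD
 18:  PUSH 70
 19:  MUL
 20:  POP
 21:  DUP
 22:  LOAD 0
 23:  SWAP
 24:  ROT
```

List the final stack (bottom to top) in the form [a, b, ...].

PUSH 3  : [3]
NEG     : [-3]
POP     : []
PUSH -9 : [-9]
PUSH 5  : [-9, 5]
SWAP    : [5, -9]
DIV     : [0]
PUSH 5  : [0, 5]
OVER    : [0, 5, 0]
STORE 0 : [0, 5]
POP     : [0]
NEG     : [0]
LOAD 0  : [0, 0]
LOAD 0  : [0, 0, 0]
DUP     : [0, 0, 0, 0]
MUL     : [0, 0, 0]
ADD     : [0, 0]
PUSH 70 : [0, 0, 70]
MUL     : [0, 0]
POP     : [0]
DUP     : [0, 0]
LOAD 0  : [0, 0, 0]
SWAP    : [0, 0, 0]
ROT     : [0, 0, 0]

[0, 0, 0]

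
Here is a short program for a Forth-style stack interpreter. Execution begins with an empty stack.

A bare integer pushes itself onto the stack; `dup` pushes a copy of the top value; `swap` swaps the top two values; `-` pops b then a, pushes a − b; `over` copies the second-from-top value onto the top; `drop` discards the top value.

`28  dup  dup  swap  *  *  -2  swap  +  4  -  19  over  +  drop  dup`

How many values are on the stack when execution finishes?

2

28   : 28
dup  : 28 28
dup  : 28 28 28
swap : 28 28 28
*    : 28 784
*    : 21952
-2   : 21952 -2
swap : -2 21952
+    : 21950
4    : 21950 4
-    : 21946
19   : 21946 19
over : 21946 19 21946
+    : 21946 21965
drop : 21946
dup  : 21946 21946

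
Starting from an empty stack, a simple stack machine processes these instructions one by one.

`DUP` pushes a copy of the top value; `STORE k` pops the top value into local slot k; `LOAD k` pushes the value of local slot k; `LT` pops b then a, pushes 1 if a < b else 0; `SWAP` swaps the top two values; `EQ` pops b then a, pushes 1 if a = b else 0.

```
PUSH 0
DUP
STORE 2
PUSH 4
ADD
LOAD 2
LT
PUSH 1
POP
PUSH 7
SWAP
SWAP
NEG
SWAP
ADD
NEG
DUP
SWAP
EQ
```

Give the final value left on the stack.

PUSH 0  -> [0]
DUP     -> [0, 0]
STORE 2 -> [0]
PUSH 4  -> [0, 4]
ADD     -> [4]
LOAD 2  -> [4, 0]
LT      -> [0]
PUSH 1  -> [0, 1]
POP     -> [0]
PUSH 7  -> [0, 7]
SWAP    -> [7, 0]
SWAP    -> [0, 7]
NEG     -> [0, -7]
SWAP    -> [-7, 0]
ADD     -> [-7]
NEG     -> [7]
DUP     -> [7, 7]
SWAP    -> [7, 7]
EQ      -> [1]

1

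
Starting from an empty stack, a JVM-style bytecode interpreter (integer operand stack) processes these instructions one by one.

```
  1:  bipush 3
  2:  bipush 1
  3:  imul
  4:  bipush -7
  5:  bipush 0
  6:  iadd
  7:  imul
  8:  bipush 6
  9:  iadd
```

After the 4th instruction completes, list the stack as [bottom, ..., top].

[3, -7]

bipush 3  → [3]
bipush 1  → [3, 1]
imul      → [3]
bipush -7 → [3, -7]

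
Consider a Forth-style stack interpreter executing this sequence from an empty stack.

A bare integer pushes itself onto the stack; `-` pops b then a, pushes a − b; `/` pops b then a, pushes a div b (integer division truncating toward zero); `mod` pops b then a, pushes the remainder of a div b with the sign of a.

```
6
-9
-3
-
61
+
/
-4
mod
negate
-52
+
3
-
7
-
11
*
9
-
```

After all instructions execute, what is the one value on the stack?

-691

6       6
-9      6 -9
-3      6 -9 -3
-       6 -6
61      6 -6 61
+       6 55
/       0
-4      0 -4
mod     0
negate  0
-52     0 -52
+       -52
3       -52 3
-       -55
7       -55 7
-       -62
11      -62 11
*       -682
9       -682 9
-       -691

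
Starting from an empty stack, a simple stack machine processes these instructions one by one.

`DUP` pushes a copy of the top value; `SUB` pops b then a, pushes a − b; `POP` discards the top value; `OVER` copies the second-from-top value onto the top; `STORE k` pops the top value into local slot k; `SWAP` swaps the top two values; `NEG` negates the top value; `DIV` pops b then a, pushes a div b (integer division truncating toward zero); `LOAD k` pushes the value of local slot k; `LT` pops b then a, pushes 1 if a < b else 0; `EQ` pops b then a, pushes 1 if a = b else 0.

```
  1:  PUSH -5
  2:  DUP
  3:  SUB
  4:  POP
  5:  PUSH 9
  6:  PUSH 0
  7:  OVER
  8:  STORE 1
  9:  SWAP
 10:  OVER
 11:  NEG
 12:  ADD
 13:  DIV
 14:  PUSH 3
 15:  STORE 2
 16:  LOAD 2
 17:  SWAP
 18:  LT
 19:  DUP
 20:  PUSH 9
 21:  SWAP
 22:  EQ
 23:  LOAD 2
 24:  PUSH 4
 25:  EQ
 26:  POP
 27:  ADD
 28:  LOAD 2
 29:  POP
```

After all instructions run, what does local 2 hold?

3

PUSH -5 -> [-5]
DUP     -> [-5, -5]
SUB     -> [0]
POP     -> []
PUSH 9  -> [9]
PUSH 0  -> [9, 0]
OVER    -> [9, 0, 9]
STORE 1 -> [9, 0]
SWAP    -> [0, 9]
OVER    -> [0, 9, 0]
NEG     -> [0, 9, 0]
ADD     -> [0, 9]
DIV     -> [0]
PUSH 3  -> [0, 3]
STORE 2 -> [0]
LOAD 2  -> [0, 3]
SWAP    -> [3, 0]
LT      -> [0]
DUP     -> [0, 0]
PUSH 9  -> [0, 0, 9]
SWAP    -> [0, 9, 0]
EQ      -> [0, 0]
LOAD 2  -> [0, 0, 3]
PUSH 4  -> [0, 0, 3, 4]
EQ      -> [0, 0, 0]
POP     -> [0, 0]
ADD     -> [0]
LOAD 2  -> [0, 3]
POP     -> [0]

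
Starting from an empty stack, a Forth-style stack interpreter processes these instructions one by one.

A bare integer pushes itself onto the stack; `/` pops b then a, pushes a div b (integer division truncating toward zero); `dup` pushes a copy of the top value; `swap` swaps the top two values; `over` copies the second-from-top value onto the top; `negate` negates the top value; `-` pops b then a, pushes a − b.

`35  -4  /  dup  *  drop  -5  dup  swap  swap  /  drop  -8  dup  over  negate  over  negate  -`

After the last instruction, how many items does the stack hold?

35     → [35]
-4     → [35, -4]
/      → [-8]
dup    → [-8, -8]
*      → [64]
drop   → []
-5     → [-5]
dup    → [-5, -5]
swap   → [-5, -5]
swap   → [-5, -5]
/      → [1]
drop   → []
-8     → [-8]
dup    → [-8, -8]
over   → [-8, -8, -8]
negate → [-8, -8, 8]
over   → [-8, -8, 8, -8]
negate → [-8, -8, 8, 8]
-      → [-8, -8, 0]

3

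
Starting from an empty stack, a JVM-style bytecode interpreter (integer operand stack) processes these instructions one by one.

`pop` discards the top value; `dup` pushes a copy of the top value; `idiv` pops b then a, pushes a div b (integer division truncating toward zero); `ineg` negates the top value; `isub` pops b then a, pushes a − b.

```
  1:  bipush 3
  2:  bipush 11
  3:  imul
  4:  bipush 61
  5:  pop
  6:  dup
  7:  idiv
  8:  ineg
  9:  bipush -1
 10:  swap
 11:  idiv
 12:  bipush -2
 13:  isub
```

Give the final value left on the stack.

bipush 3  : 3
bipush 11 : 3 11
imul      : 33
bipush 61 : 33 61
pop       : 33
dup       : 33 33
idiv      : 1
ineg      : -1
bipush -1 : -1 -1
swap      : -1 -1
idiv      : 1
bipush -2 : 1 -2
isub      : 3

3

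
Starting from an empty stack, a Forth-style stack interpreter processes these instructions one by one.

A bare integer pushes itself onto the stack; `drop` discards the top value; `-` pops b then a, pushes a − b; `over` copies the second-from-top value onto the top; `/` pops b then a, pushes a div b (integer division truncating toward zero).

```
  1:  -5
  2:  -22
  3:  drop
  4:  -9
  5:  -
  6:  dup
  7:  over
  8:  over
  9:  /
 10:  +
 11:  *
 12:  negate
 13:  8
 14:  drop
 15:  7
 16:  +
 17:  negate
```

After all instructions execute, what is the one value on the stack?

13

-5      -5
-22     -5 -22
drop    -5
-9      -5 -9
-       4
dup     4 4
over    4 4 4
over    4 4 4 4
/       4 4 1
+       4 5
*       20
negate  -20
8       -20 8
drop    -20
7       -20 7
+       -13
negate  13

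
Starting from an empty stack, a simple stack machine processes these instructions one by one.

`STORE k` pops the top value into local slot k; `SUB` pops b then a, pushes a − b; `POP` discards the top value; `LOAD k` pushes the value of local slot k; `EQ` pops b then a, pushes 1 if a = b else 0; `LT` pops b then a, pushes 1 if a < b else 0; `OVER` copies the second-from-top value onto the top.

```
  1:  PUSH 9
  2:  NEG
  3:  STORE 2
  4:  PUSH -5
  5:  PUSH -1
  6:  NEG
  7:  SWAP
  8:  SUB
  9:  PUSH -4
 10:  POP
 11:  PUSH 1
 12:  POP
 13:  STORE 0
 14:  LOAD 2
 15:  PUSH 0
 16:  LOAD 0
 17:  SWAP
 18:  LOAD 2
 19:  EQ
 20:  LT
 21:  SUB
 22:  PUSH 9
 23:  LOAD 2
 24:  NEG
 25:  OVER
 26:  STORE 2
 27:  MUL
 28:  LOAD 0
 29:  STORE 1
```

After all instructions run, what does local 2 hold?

9

PUSH 9   9
NEG      -9
STORE 2  (empty)
PUSH -5  -5
PUSH -1  -5 -1
NEG      -5 1
SWAP     1 -5
SUB      6
PUSH -4  6 -4
POP      6
PUSH 1   6 1
POP      6
STORE 0  (empty)
LOAD 2   -9
PUSH 0   -9 0
LOAD 0   -9 0 6
SWAP     -9 6 0
LOAD 2   -9 6 0 -9
EQ       -9 6 0
LT       -9 0
SUB      -9
PUSH 9   -9 9
LOAD 2   -9 9 -9
NEG      -9 9 9
OVER     -9 9 9 9
STORE 2  -9 9 9
MUL      -9 81
LOAD 0   -9 81 6
STORE 1  -9 81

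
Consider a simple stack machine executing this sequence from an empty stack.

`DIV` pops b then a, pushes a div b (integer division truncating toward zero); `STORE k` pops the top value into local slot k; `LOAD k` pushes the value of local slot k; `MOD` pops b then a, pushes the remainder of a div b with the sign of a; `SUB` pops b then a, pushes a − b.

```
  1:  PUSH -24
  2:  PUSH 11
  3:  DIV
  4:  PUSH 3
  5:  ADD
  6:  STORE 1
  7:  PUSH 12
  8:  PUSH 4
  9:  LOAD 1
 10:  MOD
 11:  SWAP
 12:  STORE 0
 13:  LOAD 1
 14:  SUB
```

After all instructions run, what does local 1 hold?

PUSH -24 : [-24]
PUSH 11  : [-24, 11]
DIV      : [-2]
PUSH 3   : [-2, 3]
ADD      : [1]
STORE 1  : []
PUSH 12  : [12]
PUSH 4   : [12, 4]
LOAD 1   : [12, 4, 1]
MOD      : [12, 0]
SWAP     : [0, 12]
STORE 0  : [0]
LOAD 1   : [0, 1]
SUB      : [-1]

1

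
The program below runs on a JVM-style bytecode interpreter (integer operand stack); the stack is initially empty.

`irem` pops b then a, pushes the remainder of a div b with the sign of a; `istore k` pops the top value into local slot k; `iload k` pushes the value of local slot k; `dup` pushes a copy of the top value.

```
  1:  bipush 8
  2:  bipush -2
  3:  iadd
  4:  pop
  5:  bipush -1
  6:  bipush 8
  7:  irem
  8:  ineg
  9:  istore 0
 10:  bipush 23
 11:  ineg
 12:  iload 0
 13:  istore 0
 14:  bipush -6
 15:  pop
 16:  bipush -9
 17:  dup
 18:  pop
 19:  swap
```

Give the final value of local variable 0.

bipush 8  -> [8]
bipush -2 -> [8, -2]
iadd      -> [6]
pop       -> []
bipush -1 -> [-1]
bipush 8  -> [-1, 8]
irem      -> [-1]
ineg      -> [1]
istore 0  -> []
bipush 23 -> [23]
ineg      -> [-23]
iload 0   -> [-23, 1]
istore 0  -> [-23]
bipush -6 -> [-23, -6]
pop       -> [-23]
bipush -9 -> [-23, -9]
dup       -> [-23, -9, -9]
pop       -> [-23, -9]
swap      -> [-9, -23]

1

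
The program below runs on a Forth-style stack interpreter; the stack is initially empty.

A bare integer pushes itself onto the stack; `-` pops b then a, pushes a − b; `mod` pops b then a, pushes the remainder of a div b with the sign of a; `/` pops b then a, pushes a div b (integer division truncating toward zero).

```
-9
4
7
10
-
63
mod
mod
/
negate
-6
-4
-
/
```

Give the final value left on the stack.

-9      -9
4       -9 4
7       -9 4 7
10      -9 4 7 10
-       -9 4 -3
63      -9 4 -3 63
mod     -9 4 -3
mod     -9 1
/       -9
negate  9
-6      9 -6
-4      9 -6 -4
-       9 -2
/       -4

-4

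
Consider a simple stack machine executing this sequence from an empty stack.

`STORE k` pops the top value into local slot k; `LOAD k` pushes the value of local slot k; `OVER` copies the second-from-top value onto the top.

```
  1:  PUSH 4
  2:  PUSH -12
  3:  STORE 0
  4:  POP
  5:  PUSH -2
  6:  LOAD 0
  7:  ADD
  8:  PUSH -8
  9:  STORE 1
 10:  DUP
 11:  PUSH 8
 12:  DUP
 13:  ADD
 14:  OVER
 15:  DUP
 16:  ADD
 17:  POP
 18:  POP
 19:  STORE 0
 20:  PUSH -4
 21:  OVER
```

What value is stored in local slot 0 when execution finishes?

PUSH 4   → [4]
PUSH -12 → [4, -12]
STORE 0  → [4]
POP      → []
PUSH -2  → [-2]
LOAD 0   → [-2, -12]
ADD      → [-14]
PUSH -8  → [-14, -8]
STORE 1  → [-14]
DUP      → [-14, -14]
PUSH 8   → [-14, -14, 8]
DUP      → [-14, -14, 8, 8]
ADD      → [-14, -14, 16]
OVER     → [-14, -14, 16, -14]
DUP      → [-14, -14, 16, -14, -14]
ADD      → [-14, -14, 16, -28]
POP      → [-14, -14, 16]
POP      → [-14, -14]
STORE 0  → [-14]
PUSH -4  → [-14, -4]
OVER     → [-14, -4, -14]

-14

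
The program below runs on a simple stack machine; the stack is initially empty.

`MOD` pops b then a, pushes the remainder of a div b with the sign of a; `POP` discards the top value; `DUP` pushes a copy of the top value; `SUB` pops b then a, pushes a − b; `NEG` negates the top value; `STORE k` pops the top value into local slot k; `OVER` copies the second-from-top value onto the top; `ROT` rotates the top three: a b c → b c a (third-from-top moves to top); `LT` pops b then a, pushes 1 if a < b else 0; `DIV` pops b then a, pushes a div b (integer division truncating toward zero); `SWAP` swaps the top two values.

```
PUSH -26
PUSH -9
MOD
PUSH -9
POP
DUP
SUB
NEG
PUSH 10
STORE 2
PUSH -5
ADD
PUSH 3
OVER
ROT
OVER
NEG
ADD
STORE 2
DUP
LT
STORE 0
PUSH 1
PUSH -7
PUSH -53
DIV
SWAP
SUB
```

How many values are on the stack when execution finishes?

PUSH -26  [-26]
PUSH -9   [-26, -9]
MOD       [-8]
PUSH -9   [-8, -9]
POP       [-8]
DUP       [-8, -8]
SUB       [0]
NEG       [0]
PUSH 10   [0, 10]
STORE 2   [0]
PUSH -5   [0, -5]
ADD       [-5]
PUSH 3    [-5, 3]
OVER      [-5, 3, -5]
ROT       [3, -5, -5]
OVER      [3, -5, -5, -5]
NEG       [3, -5, -5, 5]
ADD       [3, -5, 0]
STORE 2   [3, -5]
DUP       [3, -5, -5]
LT        [3, 0]
STORE 0   [3]
PUSH 1    [3, 1]
PUSH -7   [3, 1, -7]
PUSH -53  [3, 1, -7, -53]
DIV       [3, 1, 0]
SWAP      [3, 0, 1]
SUB       [3, -1]

2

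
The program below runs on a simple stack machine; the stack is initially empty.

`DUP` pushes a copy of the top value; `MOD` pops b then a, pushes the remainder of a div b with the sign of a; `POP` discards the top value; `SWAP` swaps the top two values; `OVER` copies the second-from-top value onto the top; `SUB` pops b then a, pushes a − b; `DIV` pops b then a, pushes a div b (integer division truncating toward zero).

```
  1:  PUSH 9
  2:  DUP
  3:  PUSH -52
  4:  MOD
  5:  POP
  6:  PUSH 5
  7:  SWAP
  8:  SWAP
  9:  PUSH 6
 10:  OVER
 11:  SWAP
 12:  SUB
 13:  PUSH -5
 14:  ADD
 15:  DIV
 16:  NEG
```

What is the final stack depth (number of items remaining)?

PUSH 9    9
DUP       9 9
PUSH -52  9 9 -52
MOD       9 9
POP       9
PUSH 5    9 5
SWAP      5 9
SWAP      9 5
PUSH 6    9 5 6
OVER      9 5 6 5
SWAP      9 5 5 6
SUB       9 5 -1
PUSH -5   9 5 -1 -5
ADD       9 5 -6
DIV       9 0
NEG       9 0

2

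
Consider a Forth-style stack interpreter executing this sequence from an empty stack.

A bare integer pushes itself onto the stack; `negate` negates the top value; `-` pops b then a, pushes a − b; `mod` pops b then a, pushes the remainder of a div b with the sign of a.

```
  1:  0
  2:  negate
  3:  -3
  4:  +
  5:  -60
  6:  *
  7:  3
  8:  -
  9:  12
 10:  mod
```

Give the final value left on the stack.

0       [0]
negate  [0]
-3      [0, -3]
+       [-3]
-60     [-3, -60]
*       [180]
3       [180, 3]
-       [177]
12      [177, 12]
mod     [9]

9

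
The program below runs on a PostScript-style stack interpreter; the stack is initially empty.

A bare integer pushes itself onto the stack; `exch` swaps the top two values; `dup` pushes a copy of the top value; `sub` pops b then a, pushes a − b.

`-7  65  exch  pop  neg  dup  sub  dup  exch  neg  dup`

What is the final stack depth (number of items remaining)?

-7   -> [-7]
65   -> [-7, 65]
exch -> [65, -7]
pop  -> [65]
neg  -> [-65]
dup  -> [-65, -65]
sub  -> [0]
dup  -> [0, 0]
exch -> [0, 0]
neg  -> [0, 0]
dup  -> [0, 0, 0]

3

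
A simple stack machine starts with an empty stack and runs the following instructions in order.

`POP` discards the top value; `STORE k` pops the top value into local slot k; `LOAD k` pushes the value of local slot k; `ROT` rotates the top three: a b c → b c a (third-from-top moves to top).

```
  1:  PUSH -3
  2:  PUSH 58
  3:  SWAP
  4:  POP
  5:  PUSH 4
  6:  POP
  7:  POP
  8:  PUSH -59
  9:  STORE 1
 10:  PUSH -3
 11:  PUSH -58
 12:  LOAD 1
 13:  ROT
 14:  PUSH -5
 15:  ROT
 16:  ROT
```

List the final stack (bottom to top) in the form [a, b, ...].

[-58, -5, -59, -3]

PUSH -3   [-3]
PUSH 58   [-3, 58]
SWAP      [58, -3]
POP       [58]
PUSH 4    [58, 4]
POP       [58]
POP       []
PUSH -59  [-59]
STORE 1   []
PUSH -3   [-3]
PUSH -58  [-3, -58]
LOAD 1    [-3, -58, -59]
ROT       [-58, -59, -3]
PUSH -5   [-58, -59, -3, -5]
ROT       [-58, -3, -5, -59]
ROT       [-58, -5, -59, -3]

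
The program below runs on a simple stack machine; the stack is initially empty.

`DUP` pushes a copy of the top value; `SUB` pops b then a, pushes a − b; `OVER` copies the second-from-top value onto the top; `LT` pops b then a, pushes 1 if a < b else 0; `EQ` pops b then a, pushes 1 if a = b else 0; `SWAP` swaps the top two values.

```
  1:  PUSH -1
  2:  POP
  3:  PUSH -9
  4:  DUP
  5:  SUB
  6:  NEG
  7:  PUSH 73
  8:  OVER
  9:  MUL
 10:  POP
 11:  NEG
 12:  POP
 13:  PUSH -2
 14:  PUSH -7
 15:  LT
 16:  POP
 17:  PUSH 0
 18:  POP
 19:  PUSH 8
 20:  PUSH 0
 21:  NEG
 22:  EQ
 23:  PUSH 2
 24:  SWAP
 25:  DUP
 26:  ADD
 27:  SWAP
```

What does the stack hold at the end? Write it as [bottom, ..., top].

PUSH -1  -1
POP      (empty)
PUSH -9  -9
DUP      -9 -9
SUB      0
NEG      0
PUSH 73  0 73
OVER     0 73 0
MUL      0 0
POP      0
NEG      0
POP      (empty)
PUSH -2  -2
PUSH -7  -2 -7
LT       0
POP      (empty)
PUSH 0   0
POP      (empty)
PUSH 8   8
PUSH 0   8 0
NEG      8 0
EQ       0
PUSH 2   0 2
SWAP     2 0
DUP      2 0 0
ADD      2 0
SWAP     0 2

[0, 2]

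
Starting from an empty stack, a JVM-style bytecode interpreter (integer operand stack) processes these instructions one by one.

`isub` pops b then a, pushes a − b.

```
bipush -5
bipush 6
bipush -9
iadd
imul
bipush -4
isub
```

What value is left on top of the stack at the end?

19

bipush -5 -> [-5]
bipush 6  -> [-5, 6]
bipush -9 -> [-5, 6, -9]
iadd      -> [-5, -3]
imul      -> [15]
bipush -4 -> [15, -4]
isub      -> [19]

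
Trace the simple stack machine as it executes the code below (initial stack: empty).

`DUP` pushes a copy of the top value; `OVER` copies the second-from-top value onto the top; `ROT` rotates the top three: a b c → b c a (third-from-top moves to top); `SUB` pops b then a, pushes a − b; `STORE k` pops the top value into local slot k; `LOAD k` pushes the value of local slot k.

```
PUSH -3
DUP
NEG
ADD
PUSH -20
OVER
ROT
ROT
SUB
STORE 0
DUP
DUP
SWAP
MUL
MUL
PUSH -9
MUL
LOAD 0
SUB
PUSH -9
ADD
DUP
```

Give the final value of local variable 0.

PUSH -3  : [-3]
DUP      : [-3, -3]
NEG      : [-3, 3]
ADD      : [0]
PUSH -20 : [0, -20]
OVER     : [0, -20, 0]
ROT      : [-20, 0, 0]
ROT      : [0, 0, -20]
SUB      : [0, 20]
STORE 0  : [0]
DUP      : [0, 0]
DUP      : [0, 0, 0]
SWAP     : [0, 0, 0]
MUL      : [0, 0]
MUL      : [0]
PUSH -9  : [0, -9]
MUL      : [0]
LOAD 0   : [0, 20]
SUB      : [-20]
PUSH -9  : [-20, -9]
ADD      : [-29]
DUP      : [-29, -29]

20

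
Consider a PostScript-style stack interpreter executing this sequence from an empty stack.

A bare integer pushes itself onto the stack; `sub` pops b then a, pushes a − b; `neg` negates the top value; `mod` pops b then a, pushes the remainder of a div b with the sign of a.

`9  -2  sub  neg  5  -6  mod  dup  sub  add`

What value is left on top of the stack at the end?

-11

9    [9]
-2   [9, -2]
sub  [11]
neg  [-11]
5    [-11, 5]
-6   [-11, 5, -6]
mod  [-11, 5]
dup  [-11, 5, 5]
sub  [-11, 0]
add  [-11]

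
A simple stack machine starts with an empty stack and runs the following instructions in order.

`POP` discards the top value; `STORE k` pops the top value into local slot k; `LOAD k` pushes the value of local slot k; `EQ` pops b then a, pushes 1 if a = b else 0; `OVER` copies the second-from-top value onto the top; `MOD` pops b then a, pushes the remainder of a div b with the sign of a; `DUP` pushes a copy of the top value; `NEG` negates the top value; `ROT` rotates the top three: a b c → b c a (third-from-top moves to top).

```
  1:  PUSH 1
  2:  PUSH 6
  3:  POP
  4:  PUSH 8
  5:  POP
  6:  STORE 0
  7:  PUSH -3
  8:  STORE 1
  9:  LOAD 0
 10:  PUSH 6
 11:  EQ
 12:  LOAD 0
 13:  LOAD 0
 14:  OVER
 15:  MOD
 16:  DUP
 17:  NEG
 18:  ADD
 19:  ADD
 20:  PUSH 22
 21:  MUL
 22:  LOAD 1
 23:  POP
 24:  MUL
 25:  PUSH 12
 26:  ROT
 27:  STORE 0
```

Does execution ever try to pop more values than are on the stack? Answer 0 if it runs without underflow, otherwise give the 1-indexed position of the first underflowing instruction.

PUSH 1  -> 1
PUSH 6  -> 1 6
POP     -> 1
PUSH 8  -> 1 8
POP     -> 1
STORE 0 -> (empty)
PUSH -3 -> -3
STORE 1 -> (empty)
LOAD 0  -> 1
PUSH 6  -> 1 6
EQ      -> 0
LOAD 0  -> 0 1
LOAD 0  -> 0 1 1
OVER    -> 0 1 1 1
MOD     -> 0 1 0
DUP     -> 0 1 0 0
NEG     -> 0 1 0 0
ADD     -> 0 1 0
ADD     -> 0 1
PUSH 22 -> 0 1 22
MUL     -> 0 22
LOAD 1  -> 0 22 -3
POP     -> 0 22
MUL     -> 0
PUSH 12 -> 0 12
ROT  — needs 3 operands, stack has 2 → underflow

26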